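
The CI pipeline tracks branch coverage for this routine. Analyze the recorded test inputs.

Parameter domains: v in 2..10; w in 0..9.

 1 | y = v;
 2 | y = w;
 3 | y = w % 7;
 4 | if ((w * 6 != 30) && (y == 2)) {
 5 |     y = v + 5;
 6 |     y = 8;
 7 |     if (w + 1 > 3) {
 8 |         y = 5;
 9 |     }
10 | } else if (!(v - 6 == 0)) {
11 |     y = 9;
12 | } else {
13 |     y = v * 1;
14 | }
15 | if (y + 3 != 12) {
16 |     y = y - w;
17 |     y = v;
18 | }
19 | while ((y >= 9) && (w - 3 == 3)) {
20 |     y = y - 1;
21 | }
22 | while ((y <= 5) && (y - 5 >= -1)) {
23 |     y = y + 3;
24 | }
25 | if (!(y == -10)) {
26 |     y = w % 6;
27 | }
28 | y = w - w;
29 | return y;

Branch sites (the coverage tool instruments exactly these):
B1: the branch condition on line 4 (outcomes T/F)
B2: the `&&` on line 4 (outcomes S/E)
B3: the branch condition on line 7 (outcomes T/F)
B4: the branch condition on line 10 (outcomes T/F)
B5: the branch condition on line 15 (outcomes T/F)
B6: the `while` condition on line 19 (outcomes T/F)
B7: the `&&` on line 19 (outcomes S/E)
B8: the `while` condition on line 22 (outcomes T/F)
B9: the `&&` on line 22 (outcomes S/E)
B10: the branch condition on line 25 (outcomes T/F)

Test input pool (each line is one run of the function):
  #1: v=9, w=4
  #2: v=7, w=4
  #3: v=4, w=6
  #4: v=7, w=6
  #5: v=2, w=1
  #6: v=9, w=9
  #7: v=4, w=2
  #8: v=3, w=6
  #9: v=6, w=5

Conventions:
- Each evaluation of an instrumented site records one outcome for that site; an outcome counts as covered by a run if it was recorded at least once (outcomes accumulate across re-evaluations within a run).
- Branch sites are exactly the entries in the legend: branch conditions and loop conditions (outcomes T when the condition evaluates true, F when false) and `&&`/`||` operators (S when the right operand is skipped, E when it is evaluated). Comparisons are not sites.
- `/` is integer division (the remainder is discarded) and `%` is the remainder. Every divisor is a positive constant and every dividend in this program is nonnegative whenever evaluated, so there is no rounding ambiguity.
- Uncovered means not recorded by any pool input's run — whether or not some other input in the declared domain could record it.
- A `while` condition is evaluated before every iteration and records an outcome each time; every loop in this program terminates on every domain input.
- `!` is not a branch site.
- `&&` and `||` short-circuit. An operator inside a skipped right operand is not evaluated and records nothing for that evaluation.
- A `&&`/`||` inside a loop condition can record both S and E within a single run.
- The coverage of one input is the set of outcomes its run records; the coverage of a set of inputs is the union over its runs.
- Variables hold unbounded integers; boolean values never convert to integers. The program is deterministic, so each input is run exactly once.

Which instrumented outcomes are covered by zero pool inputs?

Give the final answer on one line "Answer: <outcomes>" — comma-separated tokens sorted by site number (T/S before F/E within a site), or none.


#1 (v=9, w=4) -> B2->E, B1->F, B4->T, B5->F, B7->E, B6->F, B9->S, B8->F, B10->T; covered: B1=F, B2=E, B4=T, B5=F, B6=F, B7=E, B8=F, B9=S, B10=T
#2 (v=7, w=4) -> B2->E, B1->F, B4->T, B5->F, B7->E, B6->F, B9->S, B8->F, B10->T; covered: B1=F, B2=E, B4=T, B5=F, B6=F, B7=E, B8=F, B9=S, B10=T
#3 (v=4, w=6) -> B2->E, B1->F, B4->T, B5->F, B7->E, B6->T, B7->S, B6->F, B9->S, B8->F, B10->T; covered: B1=F, B2=E, B4=T, B5=F, B6=T, B6=F, B7=S, B7=E, B8=F, B9=S, B10=T
#4 (v=7, w=6) -> B2->E, B1->F, B4->T, B5->F, B7->E, B6->T, B7->S, B6->F, B9->S, B8->F, B10->T; covered: B1=F, B2=E, B4=T, B5=F, B6=T, B6=F, B7=S, B7=E, B8=F, B9=S, B10=T
#5 (v=2, w=1) -> B2->E, B1->F, B4->T, B5->F, B7->E, B6->F, B9->S, B8->F, B10->T; covered: B1=F, B2=E, B4=T, B5=F, B6=F, B7=E, B8=F, B9=S, B10=T
#6 (v=9, w=9) -> B2->E, B1->T, B3->T, B5->T, B7->E, B6->F, B9->S, B8->F, B10->T; covered: B1=T, B2=E, B3=T, B5=T, B6=F, B7=E, B8=F, B9=S, B10=T
#7 (v=4, w=2) -> B2->E, B1->T, B3->F, B5->T, B7->S, B6->F, B9->E, B8->T, B9->S, B8->F, B10->T; covered: B1=T, B2=E, B3=F, B5=T, B6=F, B7=S, B8=T, B8=F, B9=S, B9=E, B10=T
#8 (v=3, w=6) -> B2->E, B1->F, B4->T, B5->F, B7->E, B6->T, B7->S, B6->F, B9->S, B8->F, B10->T; covered: B1=F, B2=E, B4=T, B5=F, B6=T, B6=F, B7=S, B7=E, B8=F, B9=S, B10=T
#9 (v=6, w=5) -> B2->S, B1->F, B4->F, B5->T, B7->S, B6->F, B9->S, B8->F, B10->T; covered: B1=F, B2=S, B4=F, B5=T, B6=F, B7=S, B8=F, B9=S, B10=T
union over the pool: B1=T, B1=F, B2=S, B2=E, B3=T, B3=F, B4=T, B4=F, B5=T, B5=F, B6=T, B6=F, B7=S, B7=E, B8=T, B8=F, B9=S, B9=E, B10=T
uncovered (1 of 20): B10=F
Answer: B10=F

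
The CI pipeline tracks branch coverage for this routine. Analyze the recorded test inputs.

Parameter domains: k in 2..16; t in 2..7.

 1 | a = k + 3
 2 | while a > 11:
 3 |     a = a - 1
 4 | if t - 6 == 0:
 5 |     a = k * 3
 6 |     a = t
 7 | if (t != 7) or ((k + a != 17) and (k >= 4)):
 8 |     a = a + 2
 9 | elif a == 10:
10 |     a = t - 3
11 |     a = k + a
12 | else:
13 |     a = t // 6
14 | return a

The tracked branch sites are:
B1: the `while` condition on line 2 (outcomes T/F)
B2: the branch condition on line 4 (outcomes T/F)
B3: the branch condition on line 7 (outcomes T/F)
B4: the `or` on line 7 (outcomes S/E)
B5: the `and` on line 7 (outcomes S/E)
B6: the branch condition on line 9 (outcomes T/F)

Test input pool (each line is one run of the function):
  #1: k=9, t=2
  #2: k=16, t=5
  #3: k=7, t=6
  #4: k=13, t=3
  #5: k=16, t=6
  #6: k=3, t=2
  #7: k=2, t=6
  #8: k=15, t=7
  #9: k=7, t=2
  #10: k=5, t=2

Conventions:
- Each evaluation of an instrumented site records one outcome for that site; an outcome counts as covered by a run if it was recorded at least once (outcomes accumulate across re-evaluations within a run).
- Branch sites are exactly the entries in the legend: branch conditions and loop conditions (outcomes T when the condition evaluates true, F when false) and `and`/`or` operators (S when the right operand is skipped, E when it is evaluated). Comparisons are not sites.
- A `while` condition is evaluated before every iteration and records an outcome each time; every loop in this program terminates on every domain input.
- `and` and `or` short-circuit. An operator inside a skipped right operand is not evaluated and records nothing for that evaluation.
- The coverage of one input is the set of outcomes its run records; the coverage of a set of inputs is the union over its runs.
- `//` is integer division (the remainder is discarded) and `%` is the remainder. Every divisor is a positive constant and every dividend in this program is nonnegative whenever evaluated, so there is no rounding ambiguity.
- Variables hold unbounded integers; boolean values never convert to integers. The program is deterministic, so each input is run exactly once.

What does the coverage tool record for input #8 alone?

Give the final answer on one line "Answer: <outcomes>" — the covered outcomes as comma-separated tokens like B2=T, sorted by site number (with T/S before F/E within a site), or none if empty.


Running input #8 (k=15, t=7), event by event:
  B1->T, B1->T, B1->T, B1->T, B1->T, B1->T, B1->T, B1->F, B2->F, B4->E
  B5->E, B3->T
deduplicating events, the covered set is: B1=T, B1=F, B2=F, B3=T, B4=E, B5=E
Answer: B1=T, B1=F, B2=F, B3=T, B4=E, B5=E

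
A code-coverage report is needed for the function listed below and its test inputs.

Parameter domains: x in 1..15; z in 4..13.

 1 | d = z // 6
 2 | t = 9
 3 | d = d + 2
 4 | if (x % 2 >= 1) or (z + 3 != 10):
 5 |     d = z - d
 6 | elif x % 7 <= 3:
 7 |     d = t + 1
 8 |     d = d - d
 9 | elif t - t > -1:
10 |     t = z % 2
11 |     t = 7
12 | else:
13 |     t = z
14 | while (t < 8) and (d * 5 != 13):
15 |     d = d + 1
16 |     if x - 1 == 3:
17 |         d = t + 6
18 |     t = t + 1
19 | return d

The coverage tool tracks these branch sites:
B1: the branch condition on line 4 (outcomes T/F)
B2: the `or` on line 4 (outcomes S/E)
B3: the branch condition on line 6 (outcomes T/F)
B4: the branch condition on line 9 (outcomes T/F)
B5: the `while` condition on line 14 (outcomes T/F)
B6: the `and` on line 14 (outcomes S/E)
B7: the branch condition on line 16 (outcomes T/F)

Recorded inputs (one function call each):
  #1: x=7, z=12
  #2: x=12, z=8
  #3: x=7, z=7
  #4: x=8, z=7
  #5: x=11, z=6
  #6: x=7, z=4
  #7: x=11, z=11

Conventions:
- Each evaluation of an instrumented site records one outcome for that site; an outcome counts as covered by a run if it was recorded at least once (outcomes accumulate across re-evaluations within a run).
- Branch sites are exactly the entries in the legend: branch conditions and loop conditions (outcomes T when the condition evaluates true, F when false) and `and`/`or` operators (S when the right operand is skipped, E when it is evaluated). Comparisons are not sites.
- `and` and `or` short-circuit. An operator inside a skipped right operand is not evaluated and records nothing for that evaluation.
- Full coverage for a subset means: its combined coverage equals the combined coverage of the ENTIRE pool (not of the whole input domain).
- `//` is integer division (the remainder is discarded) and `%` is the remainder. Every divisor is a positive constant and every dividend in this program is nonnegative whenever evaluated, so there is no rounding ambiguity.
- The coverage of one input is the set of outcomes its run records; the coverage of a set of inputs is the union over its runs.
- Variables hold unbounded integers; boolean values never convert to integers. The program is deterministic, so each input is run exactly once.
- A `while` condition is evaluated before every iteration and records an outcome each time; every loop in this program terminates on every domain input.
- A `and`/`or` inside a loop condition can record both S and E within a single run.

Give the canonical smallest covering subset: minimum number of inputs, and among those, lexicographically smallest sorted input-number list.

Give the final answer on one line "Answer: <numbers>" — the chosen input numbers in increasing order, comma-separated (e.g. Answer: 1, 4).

test 1 (x=7, z=12) fires B2->S, B1->T, B6->S, B5->F; hits B1=T, B2=S, B5=F, B6=S
test 2 (x=12, z=8) fires B2->E, B1->T, B6->S, B5->F; hits B1=T, B2=E, B5=F, B6=S
test 3 (x=7, z=7) fires B2->S, B1->T, B6->S, B5->F; hits B1=T, B2=S, B5=F, B6=S
test 4 (x=8, z=7) fires B2->E, B1->F, B3->T, B6->S, B5->F; hits B1=F, B2=E, B3=T, B5=F, B6=S
test 5 (x=11, z=6) fires B2->S, B1->T, B6->S, B5->F; hits B1=T, B2=S, B5=F, B6=S
test 6 (x=7, z=4) fires B2->S, B1->T, B6->S, B5->F; hits B1=T, B2=S, B5=F, B6=S
test 7 (x=11, z=11) fires B2->S, B1->T, B6->S, B5->F; hits B1=T, B2=S, B5=F, B6=S
the full pool covers 7 outcomes: B1=T, B1=F, B2=S, B2=E, B3=T, B5=F, B6=S
checked all size-1 subsets: none covers 7 outcomes (max 5/7)
size 2: inputs {1, 4} cover all 7 outcomes, and no lexicographically smaller subset of this size does

Answer: 1, 4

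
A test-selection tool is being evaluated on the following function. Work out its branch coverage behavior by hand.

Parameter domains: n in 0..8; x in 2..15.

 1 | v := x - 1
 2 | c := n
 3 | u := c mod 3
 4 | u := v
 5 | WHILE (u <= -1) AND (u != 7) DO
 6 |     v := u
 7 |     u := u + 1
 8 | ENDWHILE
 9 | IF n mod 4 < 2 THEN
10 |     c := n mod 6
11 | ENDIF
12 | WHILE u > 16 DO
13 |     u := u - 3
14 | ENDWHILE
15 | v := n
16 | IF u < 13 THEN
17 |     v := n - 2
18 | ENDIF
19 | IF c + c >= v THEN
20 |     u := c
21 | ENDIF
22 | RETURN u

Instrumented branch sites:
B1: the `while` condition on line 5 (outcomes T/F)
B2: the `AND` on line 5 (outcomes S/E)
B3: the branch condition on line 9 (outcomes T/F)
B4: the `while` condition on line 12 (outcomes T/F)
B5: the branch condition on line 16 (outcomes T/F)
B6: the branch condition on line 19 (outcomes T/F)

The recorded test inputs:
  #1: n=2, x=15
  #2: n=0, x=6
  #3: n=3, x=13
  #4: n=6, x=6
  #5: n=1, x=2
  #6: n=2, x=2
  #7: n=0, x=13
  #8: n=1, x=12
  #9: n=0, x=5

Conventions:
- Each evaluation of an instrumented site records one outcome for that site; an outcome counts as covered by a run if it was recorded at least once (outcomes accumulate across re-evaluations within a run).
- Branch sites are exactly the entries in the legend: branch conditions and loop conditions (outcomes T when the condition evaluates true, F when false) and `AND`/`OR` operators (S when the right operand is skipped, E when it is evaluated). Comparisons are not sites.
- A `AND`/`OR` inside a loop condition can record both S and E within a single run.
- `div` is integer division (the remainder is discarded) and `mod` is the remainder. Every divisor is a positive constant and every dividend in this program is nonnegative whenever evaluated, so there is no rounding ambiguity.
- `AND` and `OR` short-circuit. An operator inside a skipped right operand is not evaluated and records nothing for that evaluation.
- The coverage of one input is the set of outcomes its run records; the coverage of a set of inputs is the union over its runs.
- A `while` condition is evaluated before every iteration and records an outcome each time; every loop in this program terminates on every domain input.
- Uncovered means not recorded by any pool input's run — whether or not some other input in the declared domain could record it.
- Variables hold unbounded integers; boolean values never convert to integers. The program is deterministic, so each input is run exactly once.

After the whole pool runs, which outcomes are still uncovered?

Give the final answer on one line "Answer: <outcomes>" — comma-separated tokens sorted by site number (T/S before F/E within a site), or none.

input #1 (n=2, x=15): covers B1=F, B2=S, B3=F, B4=F, B5=F, B6=T
input #2 (n=0, x=6): covers B1=F, B2=S, B3=T, B4=F, B5=T, B6=T
input #3 (n=3, x=13): covers B1=F, B2=S, B3=F, B4=F, B5=T, B6=T
input #4 (n=6, x=6): covers B1=F, B2=S, B3=F, B4=F, B5=T, B6=T
input #5 (n=1, x=2): covers B1=F, B2=S, B3=T, B4=F, B5=T, B6=T
input #6 (n=2, x=2): covers B1=F, B2=S, B3=F, B4=F, B5=T, B6=T
input #7 (n=0, x=13): covers B1=F, B2=S, B3=T, B4=F, B5=T, B6=T
input #8 (n=1, x=12): covers B1=F, B2=S, B3=T, B4=F, B5=T, B6=T
input #9 (n=0, x=5): covers B1=F, B2=S, B3=T, B4=F, B5=T, B6=T
union over the pool: B1=F, B2=S, B3=T, B3=F, B4=F, B5=T, B5=F, B6=T
uncovered (4 of 12): B1=T, B2=E, B4=T, B6=F

Answer: B1=T, B2=E, B4=T, B6=F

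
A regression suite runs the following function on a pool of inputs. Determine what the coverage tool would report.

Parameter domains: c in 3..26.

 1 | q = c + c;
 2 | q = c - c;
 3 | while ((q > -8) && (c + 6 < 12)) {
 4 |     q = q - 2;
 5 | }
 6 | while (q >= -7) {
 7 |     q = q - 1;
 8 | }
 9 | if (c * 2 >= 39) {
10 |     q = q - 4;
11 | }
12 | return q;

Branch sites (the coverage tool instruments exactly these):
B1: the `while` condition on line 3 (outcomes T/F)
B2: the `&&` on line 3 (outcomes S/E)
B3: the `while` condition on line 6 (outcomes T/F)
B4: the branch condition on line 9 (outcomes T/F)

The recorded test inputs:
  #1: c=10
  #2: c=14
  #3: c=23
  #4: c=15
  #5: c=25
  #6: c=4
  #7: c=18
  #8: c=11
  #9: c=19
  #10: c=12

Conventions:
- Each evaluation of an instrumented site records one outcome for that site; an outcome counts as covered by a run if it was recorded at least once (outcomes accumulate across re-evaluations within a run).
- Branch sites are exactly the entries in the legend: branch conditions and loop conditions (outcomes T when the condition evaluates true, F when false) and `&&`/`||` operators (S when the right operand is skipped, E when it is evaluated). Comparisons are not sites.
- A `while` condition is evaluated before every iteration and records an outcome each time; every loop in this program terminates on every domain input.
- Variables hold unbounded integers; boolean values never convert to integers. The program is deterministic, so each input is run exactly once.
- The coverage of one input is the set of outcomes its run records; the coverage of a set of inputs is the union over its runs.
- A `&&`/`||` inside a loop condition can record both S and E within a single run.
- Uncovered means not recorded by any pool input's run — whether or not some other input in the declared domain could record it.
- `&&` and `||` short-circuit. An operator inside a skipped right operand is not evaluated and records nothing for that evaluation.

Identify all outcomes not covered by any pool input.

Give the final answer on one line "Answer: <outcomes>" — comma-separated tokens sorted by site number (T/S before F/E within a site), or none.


run #1 (c=10) runs B2->E, B1->F, B3->T, B3->T, B3->T, B3->T, B3->T, B3->T, B3->T, B3->T, B3->F, B4->F; records B1=F, B2=E, B3=T, B3=F, B4=F
run #2 (c=14) runs B2->E, B1->F, B3->T, B3->T, B3->T, B3->T, B3->T, B3->T, B3->T, B3->T, B3->F, B4->F; records B1=F, B2=E, B3=T, B3=F, B4=F
run #3 (c=23) runs B2->E, B1->F, B3->T, B3->T, B3->T, B3->T, B3->T, B3->T, B3->T, B3->T, B3->F, B4->T; records B1=F, B2=E, B3=T, B3=F, B4=T
run #4 (c=15) runs B2->E, B1->F, B3->T, B3->T, B3->T, B3->T, B3->T, B3->T, B3->T, B3->T, B3->F, B4->F; records B1=F, B2=E, B3=T, B3=F, B4=F
run #5 (c=25) runs B2->E, B1->F, B3->T, B3->T, B3->T, B3->T, B3->T, B3->T, B3->T, B3->T, B3->F, B4->T; records B1=F, B2=E, B3=T, B3=F, B4=T
run #6 (c=4) runs B2->E, B1->T, B2->E, B1->T, B2->E, B1->T, B2->E, B1->T, B2->S, B1->F, B3->F, B4->F; records B1=T, B1=F, B2=S, B2=E, B3=F, B4=F
run #7 (c=18) runs B2->E, B1->F, B3->T, B3->T, B3->T, B3->T, B3->T, B3->T, B3->T, B3->T, B3->F, B4->F; records B1=F, B2=E, B3=T, B3=F, B4=F
run #8 (c=11) runs B2->E, B1->F, B3->T, B3->T, B3->T, B3->T, B3->T, B3->T, B3->T, B3->T, B3->F, B4->F; records B1=F, B2=E, B3=T, B3=F, B4=F
run #9 (c=19) runs B2->E, B1->F, B3->T, B3->T, B3->T, B3->T, B3->T, B3->T, B3->T, B3->T, B3->F, B4->F; records B1=F, B2=E, B3=T, B3=F, B4=F
run #10 (c=12) runs B2->E, B1->F, B3->T, B3->T, B3->T, B3->T, B3->T, B3->T, B3->T, B3->T, B3->F, B4->F; records B1=F, B2=E, B3=T, B3=F, B4=F
union over the pool: B1=T, B1=F, B2=S, B2=E, B3=T, B3=F, B4=T, B4=F
uncovered (0 of 8): none
Answer: none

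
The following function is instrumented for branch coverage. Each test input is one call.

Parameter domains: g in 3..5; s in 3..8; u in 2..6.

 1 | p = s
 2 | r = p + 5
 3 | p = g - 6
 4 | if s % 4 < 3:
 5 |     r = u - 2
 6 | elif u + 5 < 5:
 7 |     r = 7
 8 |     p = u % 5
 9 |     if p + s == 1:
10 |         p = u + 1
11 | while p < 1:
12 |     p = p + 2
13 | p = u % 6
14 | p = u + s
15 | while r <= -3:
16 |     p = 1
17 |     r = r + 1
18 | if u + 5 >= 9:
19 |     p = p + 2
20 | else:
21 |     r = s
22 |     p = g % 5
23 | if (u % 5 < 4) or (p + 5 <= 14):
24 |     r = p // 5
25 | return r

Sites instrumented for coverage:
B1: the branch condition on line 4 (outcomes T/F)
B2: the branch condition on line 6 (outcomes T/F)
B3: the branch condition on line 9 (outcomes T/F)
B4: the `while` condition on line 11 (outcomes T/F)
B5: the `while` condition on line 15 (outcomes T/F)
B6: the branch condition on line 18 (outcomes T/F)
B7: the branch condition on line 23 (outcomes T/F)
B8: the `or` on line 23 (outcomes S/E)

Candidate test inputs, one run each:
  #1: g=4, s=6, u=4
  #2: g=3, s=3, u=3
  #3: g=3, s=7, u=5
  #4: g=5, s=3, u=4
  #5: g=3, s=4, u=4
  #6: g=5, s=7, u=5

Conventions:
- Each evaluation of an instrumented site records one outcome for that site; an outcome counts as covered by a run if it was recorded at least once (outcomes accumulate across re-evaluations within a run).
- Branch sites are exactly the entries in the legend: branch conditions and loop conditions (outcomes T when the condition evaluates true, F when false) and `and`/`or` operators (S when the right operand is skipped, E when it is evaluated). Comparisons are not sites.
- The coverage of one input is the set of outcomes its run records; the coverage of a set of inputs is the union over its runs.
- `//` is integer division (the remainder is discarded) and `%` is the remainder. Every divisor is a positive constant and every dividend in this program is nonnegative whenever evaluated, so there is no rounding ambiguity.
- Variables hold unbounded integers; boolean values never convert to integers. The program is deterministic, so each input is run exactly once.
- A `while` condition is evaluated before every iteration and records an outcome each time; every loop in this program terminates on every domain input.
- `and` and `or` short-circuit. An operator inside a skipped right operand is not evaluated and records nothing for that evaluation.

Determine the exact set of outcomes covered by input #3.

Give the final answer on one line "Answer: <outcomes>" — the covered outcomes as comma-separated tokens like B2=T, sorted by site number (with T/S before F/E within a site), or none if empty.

Running input #3 (g=3, s=7, u=5), event by event:
  B1->F, B2->F, B4->T, B4->T, B4->F, B5->F, B6->T, B8->S, B7->T
distinct outcomes covered: B1=F, B2=F, B4=T, B4=F, B5=F, B6=T, B7=T, B8=S

Answer: B1=F, B2=F, B4=T, B4=F, B5=F, B6=T, B7=T, B8=S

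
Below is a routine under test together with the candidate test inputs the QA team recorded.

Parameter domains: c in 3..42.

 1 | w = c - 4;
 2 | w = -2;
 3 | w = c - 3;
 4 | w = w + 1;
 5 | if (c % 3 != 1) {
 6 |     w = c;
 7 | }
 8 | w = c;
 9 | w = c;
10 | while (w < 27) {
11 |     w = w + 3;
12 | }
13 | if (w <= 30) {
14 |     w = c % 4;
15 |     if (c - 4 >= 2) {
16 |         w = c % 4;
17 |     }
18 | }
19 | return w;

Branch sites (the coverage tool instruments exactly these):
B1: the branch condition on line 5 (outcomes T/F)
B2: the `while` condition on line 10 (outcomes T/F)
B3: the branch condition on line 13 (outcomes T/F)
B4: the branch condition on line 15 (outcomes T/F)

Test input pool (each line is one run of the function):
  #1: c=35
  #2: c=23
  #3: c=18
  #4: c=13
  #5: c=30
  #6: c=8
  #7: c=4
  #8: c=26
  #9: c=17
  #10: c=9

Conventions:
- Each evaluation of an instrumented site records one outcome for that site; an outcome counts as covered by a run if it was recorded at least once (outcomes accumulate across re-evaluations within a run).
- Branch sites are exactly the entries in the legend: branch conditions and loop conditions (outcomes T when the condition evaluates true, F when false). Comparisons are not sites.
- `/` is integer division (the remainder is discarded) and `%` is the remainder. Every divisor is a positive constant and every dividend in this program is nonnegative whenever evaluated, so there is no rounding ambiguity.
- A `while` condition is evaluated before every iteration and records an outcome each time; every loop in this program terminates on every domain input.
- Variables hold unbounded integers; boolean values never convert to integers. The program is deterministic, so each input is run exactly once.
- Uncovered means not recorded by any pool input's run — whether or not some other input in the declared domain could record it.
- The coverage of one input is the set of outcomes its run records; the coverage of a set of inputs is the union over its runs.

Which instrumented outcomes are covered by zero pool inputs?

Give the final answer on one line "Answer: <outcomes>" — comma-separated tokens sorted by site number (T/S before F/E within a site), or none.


#1 (c=35) -> B1->T, B2->F, B3->F; covered: B1=T, B2=F, B3=F
#2 (c=23) -> B1->T, B2->T, B2->T, B2->F, B3->T, B4->T; covered: B1=T, B2=T, B2=F, B3=T, B4=T
#3 (c=18) -> B1->T, B2->T, B2->T, B2->T, B2->F, B3->T, B4->T; covered: B1=T, B2=T, B2=F, B3=T, B4=T
#4 (c=13) -> B1->F, B2->T, B2->T, B2->T, B2->T, B2->T, B2->F, B3->T, B4->T; covered: B1=F, B2=T, B2=F, B3=T, B4=T
#5 (c=30) -> B1->T, B2->F, B3->T, B4->T; covered: B1=T, B2=F, B3=T, B4=T
#6 (c=8) -> B1->T, B2->T, B2->T, B2->T, B2->T, B2->T, B2->T, B2->T, B2->F, B3->T, B4->T; covered: B1=T, B2=T, B2=F, B3=T, B4=T
#7 (c=4) -> B1->F, B2->T, B2->T, B2->T, B2->T, B2->T, B2->T, B2->T, B2->T, B2->F, B3->T, B4->F; covered: B1=F, B2=T, B2=F, B3=T, B4=F
#8 (c=26) -> B1->T, B2->T, B2->F, B3->T, B4->T; covered: B1=T, B2=T, B2=F, B3=T, B4=T
#9 (c=17) -> B1->T, B2->T, B2->T, B2->T, B2->T, B2->F, B3->T, B4->T; covered: B1=T, B2=T, B2=F, B3=T, B4=T
#10 (c=9) -> B1->T, B2->T, B2->T, B2->T, B2->T, B2->T, B2->T, B2->F, B3->T, B4->T; covered: B1=T, B2=T, B2=F, B3=T, B4=T
union over the pool: B1=T, B1=F, B2=T, B2=F, B3=T, B3=F, B4=T, B4=F
uncovered (0 of 8): none
Answer: none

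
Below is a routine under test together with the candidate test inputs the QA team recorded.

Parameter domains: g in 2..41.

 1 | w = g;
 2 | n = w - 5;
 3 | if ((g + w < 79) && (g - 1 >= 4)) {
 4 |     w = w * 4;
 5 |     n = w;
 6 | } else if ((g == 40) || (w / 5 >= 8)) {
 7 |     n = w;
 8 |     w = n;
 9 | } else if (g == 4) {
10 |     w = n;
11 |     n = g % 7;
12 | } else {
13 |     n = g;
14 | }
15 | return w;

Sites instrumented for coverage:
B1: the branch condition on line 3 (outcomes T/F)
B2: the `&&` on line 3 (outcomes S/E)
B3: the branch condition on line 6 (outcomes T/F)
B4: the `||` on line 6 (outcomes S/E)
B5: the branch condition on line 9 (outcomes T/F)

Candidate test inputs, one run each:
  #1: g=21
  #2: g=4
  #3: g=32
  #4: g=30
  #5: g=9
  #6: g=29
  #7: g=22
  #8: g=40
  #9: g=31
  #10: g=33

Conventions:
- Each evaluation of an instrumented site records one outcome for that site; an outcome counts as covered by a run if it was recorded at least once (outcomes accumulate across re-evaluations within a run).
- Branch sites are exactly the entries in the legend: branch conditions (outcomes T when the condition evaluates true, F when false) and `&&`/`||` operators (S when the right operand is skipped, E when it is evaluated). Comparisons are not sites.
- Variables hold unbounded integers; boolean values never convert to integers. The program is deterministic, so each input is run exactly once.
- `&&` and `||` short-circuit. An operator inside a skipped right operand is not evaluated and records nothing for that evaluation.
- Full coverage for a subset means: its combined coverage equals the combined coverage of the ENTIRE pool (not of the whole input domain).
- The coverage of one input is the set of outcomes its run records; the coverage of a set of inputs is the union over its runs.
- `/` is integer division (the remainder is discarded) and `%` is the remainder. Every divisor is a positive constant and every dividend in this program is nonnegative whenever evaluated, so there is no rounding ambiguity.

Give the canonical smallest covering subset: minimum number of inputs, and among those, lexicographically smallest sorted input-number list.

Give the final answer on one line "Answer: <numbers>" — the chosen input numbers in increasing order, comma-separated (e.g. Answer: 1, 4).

test 1 (g=21) hits B1=T, B2=E
test 2 (g=4) hits B1=F, B2=E, B3=F, B4=E, B5=T
test 3 (g=32) hits B1=T, B2=E
test 4 (g=30) hits B1=T, B2=E
test 5 (g=9) hits B1=T, B2=E
test 6 (g=29) hits B1=T, B2=E
test 7 (g=22) hits B1=T, B2=E
test 8 (g=40) hits B1=F, B2=S, B3=T, B4=S
test 9 (g=31) hits B1=T, B2=E
test 10 (g=33) hits B1=T, B2=E
pool-wide coverage (9 outcomes): B1=T, B1=F, B2=S, B2=E, B3=T, B3=F, B4=S, B4=E, B5=T
no size-1 subset reaches all 9 outcomes (best union: 5/9)
no size-2 subset reaches all 9 outcomes (best union: 8/9)
inputs {1, 2, 8} (size 3) cover everything; no size-3 subset with a lexicographically smaller index list covers all 9

Answer: 1, 2, 8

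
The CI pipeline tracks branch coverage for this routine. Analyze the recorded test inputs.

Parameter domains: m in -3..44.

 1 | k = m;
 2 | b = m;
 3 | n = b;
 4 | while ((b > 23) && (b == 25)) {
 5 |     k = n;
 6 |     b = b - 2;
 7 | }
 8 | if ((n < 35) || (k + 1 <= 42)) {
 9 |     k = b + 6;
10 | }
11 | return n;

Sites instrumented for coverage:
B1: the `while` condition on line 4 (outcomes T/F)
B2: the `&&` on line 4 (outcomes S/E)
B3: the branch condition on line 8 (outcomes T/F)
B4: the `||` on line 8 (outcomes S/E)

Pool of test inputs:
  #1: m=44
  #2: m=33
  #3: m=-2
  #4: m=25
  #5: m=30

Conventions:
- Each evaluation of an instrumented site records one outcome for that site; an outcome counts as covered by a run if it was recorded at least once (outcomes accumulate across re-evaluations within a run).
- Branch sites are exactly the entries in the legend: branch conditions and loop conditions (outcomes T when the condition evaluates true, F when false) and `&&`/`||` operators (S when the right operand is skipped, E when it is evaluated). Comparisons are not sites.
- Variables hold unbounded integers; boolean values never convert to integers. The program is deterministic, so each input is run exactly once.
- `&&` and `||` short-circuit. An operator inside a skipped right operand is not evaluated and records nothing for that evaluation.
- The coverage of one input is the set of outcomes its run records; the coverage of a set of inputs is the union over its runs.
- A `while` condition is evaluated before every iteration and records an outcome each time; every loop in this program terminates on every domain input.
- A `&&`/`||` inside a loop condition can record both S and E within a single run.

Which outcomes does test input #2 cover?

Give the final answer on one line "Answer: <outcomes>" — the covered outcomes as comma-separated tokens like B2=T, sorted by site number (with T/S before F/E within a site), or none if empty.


Tracing the run of input #2 (m=33):
  B2->E, B1->F, B4->S, B3->T
distinct outcomes covered: B1=F, B2=E, B3=T, B4=S
Answer: B1=F, B2=E, B3=T, B4=S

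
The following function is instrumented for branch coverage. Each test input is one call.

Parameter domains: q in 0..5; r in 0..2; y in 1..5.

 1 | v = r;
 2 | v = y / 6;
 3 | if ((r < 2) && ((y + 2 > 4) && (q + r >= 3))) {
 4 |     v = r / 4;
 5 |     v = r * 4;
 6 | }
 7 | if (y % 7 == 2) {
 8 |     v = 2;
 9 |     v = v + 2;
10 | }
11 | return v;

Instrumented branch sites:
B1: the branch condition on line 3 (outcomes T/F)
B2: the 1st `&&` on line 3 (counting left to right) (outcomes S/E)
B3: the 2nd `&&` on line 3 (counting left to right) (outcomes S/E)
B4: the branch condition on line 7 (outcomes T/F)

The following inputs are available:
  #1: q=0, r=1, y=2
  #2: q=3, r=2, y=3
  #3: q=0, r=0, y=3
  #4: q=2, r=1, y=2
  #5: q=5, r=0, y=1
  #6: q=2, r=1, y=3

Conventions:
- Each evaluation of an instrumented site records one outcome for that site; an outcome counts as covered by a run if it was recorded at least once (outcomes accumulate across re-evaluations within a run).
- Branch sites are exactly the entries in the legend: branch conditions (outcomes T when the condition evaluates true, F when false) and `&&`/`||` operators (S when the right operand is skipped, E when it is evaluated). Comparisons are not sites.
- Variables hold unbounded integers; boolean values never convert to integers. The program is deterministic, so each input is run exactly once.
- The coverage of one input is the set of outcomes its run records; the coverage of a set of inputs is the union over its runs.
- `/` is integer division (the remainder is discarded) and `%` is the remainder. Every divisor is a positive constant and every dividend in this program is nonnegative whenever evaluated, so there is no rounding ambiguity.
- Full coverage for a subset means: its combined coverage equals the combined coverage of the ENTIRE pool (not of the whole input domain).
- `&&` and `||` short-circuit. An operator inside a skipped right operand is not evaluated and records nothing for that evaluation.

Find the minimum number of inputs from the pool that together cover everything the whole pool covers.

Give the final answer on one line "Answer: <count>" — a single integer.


run #1 (q=0, r=1, y=2) runs B2->E, B3->S, B1->F, B4->T; records B1=F, B2=E, B3=S, B4=T
run #2 (q=3, r=2, y=3) runs B2->S, B1->F, B4->F; records B1=F, B2=S, B4=F
run #3 (q=0, r=0, y=3) runs B2->E, B3->E, B1->F, B4->F; records B1=F, B2=E, B3=E, B4=F
run #4 (q=2, r=1, y=2) runs B2->E, B3->S, B1->F, B4->T; records B1=F, B2=E, B3=S, B4=T
run #5 (q=5, r=0, y=1) runs B2->E, B3->S, B1->F, B4->F; records B1=F, B2=E, B3=S, B4=F
run #6 (q=2, r=1, y=3) runs B2->E, B3->E, B1->T, B4->F; records B1=T, B2=E, B3=E, B4=F
union over all inputs: B1=T, B1=F, B2=S, B2=E, B3=S, B3=E, B4=T, B4=F (8 outcomes)
size 1 is not enough: best union over all size-1 subsets is 4/8
size 2 is not enough: best union over all size-2 subsets is 7/8
inputs {1, 2, 6} (size 3) cover everything; no size-3 subset with a lexicographically smaller index list covers all 8
Answer: 3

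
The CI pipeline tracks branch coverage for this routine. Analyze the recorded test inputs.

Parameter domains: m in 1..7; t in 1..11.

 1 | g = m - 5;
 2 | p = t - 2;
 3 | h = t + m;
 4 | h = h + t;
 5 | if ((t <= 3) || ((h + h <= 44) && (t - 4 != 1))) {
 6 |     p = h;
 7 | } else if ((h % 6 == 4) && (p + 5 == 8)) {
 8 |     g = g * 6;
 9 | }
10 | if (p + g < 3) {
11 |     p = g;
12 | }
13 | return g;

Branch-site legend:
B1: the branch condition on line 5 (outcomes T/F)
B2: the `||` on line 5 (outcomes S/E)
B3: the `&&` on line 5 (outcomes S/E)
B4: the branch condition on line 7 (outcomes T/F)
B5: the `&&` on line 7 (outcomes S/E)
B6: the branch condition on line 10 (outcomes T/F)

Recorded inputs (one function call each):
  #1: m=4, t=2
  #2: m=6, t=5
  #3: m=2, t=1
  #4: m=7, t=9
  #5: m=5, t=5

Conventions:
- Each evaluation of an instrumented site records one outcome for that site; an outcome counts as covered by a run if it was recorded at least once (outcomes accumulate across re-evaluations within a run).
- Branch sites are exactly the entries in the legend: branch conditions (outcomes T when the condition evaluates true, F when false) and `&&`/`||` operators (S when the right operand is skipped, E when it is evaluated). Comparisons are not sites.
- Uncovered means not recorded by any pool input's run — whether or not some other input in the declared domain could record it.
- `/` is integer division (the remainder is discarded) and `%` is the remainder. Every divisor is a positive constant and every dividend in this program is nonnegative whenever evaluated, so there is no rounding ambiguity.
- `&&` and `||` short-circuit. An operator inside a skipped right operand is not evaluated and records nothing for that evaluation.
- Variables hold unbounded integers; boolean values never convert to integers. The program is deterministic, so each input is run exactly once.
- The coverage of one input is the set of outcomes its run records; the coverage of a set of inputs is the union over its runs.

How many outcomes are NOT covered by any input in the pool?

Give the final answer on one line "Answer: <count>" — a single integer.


#1 (m=4, t=2) -> covered: B1=T, B2=S, B6=F
#2 (m=6, t=5) -> covered: B1=F, B2=E, B3=E, B4=T, B5=E, B6=F
#3 (m=2, t=1) -> covered: B1=T, B2=S, B6=T
#4 (m=7, t=9) -> covered: B1=F, B2=E, B3=S, B4=F, B5=S, B6=F
#5 (m=5, t=5) -> covered: B1=F, B2=E, B3=E, B4=F, B5=S, B6=F
union over the pool: B1=T, B1=F, B2=S, B2=E, B3=S, B3=E, B4=T, B4=F, B5=S, B5=E, B6=T, B6=F
uncovered (0 of 12): none
Answer: 0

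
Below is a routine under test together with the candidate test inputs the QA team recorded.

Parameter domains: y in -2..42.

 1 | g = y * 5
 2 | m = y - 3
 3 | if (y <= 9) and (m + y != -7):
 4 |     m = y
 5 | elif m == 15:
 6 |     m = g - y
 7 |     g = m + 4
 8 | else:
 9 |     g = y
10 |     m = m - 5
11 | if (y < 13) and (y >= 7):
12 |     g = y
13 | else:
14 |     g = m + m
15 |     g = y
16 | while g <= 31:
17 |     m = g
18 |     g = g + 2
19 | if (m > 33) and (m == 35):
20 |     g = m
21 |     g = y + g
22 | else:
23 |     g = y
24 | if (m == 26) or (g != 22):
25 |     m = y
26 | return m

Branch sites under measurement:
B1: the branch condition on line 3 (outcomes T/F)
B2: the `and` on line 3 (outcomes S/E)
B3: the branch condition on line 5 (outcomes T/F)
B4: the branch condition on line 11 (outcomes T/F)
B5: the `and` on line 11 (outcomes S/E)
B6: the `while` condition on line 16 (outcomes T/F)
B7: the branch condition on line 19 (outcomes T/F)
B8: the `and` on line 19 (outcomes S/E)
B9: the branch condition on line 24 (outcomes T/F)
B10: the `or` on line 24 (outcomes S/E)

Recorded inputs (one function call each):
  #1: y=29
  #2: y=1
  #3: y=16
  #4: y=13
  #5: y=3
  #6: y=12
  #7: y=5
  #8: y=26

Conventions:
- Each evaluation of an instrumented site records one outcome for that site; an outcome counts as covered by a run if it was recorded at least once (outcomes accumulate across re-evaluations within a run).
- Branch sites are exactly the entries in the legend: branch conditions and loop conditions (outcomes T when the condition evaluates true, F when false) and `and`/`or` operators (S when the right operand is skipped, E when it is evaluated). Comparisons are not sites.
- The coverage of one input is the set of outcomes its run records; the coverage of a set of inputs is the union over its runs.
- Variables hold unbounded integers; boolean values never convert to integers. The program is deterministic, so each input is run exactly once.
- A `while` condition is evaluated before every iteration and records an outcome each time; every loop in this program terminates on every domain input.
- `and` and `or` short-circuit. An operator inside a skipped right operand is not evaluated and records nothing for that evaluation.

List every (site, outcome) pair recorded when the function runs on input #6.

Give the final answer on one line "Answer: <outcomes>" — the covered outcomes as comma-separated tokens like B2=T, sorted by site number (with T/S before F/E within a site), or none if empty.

Simulating input #6 (y=12) step by step:
  B2->S, B1->F, B3->F, B5->E, B4->T, B6->T, B6->T, B6->T, B6->T, B6->T
  B6->T, B6->T, B6->T, B6->T, B6->T, B6->F, B8->S, B7->F, B10->E, B9->T
deduplicating events, the covered set is: B1=F, B2=S, B3=F, B4=T, B5=E, B6=T, B6=F, B7=F, B8=S, B9=T, B10=E

Answer: B1=F, B2=S, B3=F, B4=T, B5=E, B6=T, B6=F, B7=F, B8=S, B9=T, B10=E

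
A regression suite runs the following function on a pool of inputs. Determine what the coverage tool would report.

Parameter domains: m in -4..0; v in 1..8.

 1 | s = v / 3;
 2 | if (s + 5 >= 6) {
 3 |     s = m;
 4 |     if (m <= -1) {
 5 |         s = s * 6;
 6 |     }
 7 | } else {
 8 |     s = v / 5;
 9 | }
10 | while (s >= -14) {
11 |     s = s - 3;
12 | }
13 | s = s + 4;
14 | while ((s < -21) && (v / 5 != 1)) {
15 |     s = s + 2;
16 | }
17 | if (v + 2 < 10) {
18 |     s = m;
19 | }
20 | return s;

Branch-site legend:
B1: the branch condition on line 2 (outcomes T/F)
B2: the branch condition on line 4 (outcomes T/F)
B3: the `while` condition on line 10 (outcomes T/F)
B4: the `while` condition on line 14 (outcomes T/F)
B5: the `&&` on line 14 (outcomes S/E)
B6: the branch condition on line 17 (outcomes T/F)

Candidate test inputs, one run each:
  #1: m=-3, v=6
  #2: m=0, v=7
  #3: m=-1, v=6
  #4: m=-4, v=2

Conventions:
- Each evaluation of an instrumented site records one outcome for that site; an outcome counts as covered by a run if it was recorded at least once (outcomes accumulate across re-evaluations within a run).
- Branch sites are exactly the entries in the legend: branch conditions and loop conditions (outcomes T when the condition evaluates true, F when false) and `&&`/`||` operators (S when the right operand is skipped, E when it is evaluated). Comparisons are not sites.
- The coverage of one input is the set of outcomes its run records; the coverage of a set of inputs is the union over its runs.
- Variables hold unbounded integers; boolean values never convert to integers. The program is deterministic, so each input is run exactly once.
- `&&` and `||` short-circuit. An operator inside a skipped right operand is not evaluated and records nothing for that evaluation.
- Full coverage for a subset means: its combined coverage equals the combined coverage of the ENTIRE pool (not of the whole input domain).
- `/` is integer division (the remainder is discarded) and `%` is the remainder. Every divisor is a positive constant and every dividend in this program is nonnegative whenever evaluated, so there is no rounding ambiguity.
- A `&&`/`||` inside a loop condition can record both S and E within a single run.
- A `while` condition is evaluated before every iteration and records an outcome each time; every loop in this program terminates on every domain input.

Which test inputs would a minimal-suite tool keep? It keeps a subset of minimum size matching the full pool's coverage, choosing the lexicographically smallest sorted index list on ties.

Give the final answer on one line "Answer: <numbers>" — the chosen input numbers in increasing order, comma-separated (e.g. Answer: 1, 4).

test 1 (m=-3, v=6) fires B1->T, B2->T, B3->F, B5->S, B4->F, B6->T; hits B1=T, B2=T, B3=F, B4=F, B5=S, B6=T
test 2 (m=0, v=7) fires B1->T, B2->F, B3->T, B3->T, B3->T, B3->T, B3->T, B3->F, B5->S, B4->F, B6->T; hits B1=T, B2=F, B3=T, B3=F, B4=F, B5=S, B6=T
test 3 (m=-1, v=6) fires B1->T, B2->T, B3->T, B3->T, B3->T, B3->F, B5->S, B4->F, B6->T; hits B1=T, B2=T, B3=T, B3=F, B4=F, B5=S, B6=T
test 4 (m=-4, v=2) fires B1->F, B3->T, B3->T, B3->T, B3->T, B3->T, B3->F, B5->S, B4->F, B6->T; hits B1=F, B3=T, B3=F, B4=F, B5=S, B6=T
union over all inputs: B1=T, B1=F, B2=T, B2=F, B3=T, B3=F, B4=F, B5=S, B6=T (9 outcomes)
size 1 is not enough: best union over all size-1 subsets is 7/9
size 2 is not enough: best union over all size-2 subsets is 8/9
size 3: inputs {1, 2, 4} cover all 9 outcomes, and no lexicographically smaller subset of this size does

Answer: 1, 2, 4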